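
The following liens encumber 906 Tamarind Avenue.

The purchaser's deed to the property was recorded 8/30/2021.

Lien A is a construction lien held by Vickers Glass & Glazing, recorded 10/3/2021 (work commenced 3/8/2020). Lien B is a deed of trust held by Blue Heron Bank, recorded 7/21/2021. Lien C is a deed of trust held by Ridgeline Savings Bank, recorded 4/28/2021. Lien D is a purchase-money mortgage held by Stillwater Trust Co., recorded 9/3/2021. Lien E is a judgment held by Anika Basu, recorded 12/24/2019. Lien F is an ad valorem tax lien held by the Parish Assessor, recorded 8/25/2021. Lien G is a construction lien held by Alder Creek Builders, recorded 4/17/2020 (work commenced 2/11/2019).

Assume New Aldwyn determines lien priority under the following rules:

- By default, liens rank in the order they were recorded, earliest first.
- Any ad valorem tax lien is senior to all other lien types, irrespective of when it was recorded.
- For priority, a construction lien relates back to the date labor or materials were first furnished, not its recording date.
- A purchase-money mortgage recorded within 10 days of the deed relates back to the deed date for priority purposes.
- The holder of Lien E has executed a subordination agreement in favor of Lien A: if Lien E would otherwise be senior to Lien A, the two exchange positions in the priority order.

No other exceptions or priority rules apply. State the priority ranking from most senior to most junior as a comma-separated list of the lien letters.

First, effective dates: A is treated as recorded 3/8/2020, the work-commencement date; D relates back to the deed date 8/30/2021; G relates back to 2/11/2019 (work commenced).
As an ad valorem tax lien, F is senior to every other lien.
Ordering the rest by effective date: G (2/11/2019), E (12/24/2019), A (3/8/2020), C (4/28/2021), B (7/21/2021), D (8/30/2021).
Because E would otherwise rank above A, the subordination swaps them.

F, G, A, E, C, B, D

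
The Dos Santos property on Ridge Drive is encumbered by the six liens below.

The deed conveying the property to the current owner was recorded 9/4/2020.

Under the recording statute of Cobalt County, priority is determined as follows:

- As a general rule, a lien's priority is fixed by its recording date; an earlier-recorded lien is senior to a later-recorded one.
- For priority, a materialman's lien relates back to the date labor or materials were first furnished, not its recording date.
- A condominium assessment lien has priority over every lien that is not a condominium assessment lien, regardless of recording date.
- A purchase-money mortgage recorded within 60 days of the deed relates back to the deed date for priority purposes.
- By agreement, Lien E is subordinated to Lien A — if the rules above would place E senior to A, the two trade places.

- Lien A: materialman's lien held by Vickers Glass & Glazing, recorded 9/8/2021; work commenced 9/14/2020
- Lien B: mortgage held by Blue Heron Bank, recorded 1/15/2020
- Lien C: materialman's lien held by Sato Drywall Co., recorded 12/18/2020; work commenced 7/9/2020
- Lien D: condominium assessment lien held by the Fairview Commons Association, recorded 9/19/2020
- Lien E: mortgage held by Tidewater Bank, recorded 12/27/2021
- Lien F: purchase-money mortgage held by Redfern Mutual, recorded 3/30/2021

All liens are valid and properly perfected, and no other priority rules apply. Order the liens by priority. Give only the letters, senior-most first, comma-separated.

D, B, C, A, F, E

First, effective dates: A relates back to 9/14/2020 (work commenced); C relates back to 7/9/2020 (work commenced); F was recorded 207 days after the deed, outside the 60-day window, so it keeps its recording date.
D, as a condominium assessment lien, has superpriority and ranks first.
The other liens, earliest effective date first: B (1/15/2020), C (7/9/2020), A (9/14/2020), F (3/30/2021), E (12/27/2021).
Since E is not senior to A, the subordination leaves the order unchanged.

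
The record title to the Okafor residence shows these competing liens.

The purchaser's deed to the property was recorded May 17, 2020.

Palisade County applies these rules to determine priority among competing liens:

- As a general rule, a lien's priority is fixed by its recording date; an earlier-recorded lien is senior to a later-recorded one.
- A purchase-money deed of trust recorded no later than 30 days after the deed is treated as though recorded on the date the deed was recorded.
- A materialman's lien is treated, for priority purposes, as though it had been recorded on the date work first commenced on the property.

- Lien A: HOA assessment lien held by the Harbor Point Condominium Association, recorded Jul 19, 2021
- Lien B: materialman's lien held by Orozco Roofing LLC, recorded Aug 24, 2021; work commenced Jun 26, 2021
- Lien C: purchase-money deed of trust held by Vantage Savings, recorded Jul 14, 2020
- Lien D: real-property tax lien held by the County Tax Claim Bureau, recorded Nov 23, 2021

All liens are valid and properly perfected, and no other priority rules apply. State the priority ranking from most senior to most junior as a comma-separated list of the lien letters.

C, B, A, D

First, effective dates: B is treated as recorded Jun 26, 2021, the work-commencement date; C was recorded 58 days after the deed — beyond 30 days — so no relation-back applies.
Sorted by effective date: C (Jul 14, 2020), B (Jun 26, 2021), A (Jul 19, 2021), D (Nov 23, 2021).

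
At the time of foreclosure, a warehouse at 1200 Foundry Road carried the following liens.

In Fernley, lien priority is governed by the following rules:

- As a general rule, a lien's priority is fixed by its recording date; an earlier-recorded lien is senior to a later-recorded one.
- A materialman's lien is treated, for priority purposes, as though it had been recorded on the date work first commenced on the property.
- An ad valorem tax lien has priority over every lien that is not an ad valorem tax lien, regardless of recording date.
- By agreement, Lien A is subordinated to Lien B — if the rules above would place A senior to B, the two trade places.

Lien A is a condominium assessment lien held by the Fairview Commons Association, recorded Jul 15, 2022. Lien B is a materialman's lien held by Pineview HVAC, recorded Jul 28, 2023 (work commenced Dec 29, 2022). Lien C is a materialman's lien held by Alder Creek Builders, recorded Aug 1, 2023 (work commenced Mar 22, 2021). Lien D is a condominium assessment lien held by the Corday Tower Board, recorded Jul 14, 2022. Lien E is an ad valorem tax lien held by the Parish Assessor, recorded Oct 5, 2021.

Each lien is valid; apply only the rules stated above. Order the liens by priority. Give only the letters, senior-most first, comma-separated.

Adjusting effective dates: B is treated as recorded Dec 29, 2022, the work-commencement date; C's effective date is Mar 22, 2021, when work began.
E is an ad valorem tax lien, so it outranks all other liens regardless of date.
The other liens, earliest effective date first: C (Mar 22, 2021), D (Jul 14, 2022), A (Jul 15, 2022), B (Dec 29, 2022).
Because A would otherwise rank above B, the subordination swaps them.

E, C, D, B, A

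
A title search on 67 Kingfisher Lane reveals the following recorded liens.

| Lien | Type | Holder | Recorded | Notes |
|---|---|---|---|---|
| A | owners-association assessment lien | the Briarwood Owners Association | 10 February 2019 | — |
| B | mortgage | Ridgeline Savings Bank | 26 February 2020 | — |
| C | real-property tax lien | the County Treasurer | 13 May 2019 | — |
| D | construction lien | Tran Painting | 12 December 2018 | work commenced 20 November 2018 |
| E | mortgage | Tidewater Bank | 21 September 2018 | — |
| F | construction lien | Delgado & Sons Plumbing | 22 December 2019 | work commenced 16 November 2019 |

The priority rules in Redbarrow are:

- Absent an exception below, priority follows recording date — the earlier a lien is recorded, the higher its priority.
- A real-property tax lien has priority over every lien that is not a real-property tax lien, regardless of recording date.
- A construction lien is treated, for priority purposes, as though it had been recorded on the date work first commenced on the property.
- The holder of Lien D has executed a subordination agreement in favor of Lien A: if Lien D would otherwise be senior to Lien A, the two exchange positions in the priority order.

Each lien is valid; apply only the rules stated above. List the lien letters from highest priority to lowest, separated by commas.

Effective dates: D is treated as recorded 20 November 2018, the work-commencement date; F is treated as recorded 16 November 2019, the work-commencement date.
As a real-property tax lien, C is senior to every other lien.
Among the remaining liens, by effective date: E (21 September 2018), D (20 November 2018), A (10 February 2019), F (16 November 2019), B (26 February 2020).
D is senior to A before the subordination, so the two trade places.

C, E, A, D, F, B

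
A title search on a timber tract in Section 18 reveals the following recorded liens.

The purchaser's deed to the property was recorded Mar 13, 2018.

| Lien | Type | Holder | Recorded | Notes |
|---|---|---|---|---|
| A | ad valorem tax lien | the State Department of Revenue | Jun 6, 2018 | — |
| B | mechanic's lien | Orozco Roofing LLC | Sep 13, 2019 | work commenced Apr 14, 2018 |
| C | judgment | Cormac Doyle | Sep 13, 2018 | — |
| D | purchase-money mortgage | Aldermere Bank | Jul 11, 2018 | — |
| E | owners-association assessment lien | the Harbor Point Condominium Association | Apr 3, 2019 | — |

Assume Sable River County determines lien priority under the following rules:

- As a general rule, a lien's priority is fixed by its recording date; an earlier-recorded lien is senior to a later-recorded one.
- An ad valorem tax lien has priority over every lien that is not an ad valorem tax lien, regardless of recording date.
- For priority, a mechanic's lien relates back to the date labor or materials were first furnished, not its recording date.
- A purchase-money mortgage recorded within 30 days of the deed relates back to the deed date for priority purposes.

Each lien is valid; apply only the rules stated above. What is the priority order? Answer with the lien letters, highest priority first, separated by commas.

Effective dates: B's effective date is Apr 14, 2018, when work began; D was recorded 120 days after the deed, outside the 30-day window, so it keeps its recording date.
A is an ad valorem tax lien, so it outranks all other liens regardless of date.
Ordering the rest by effective date: B (Apr 14, 2018), D (Jul 11, 2018), C (Sep 13, 2018), E (Apr 3, 2019).

A, B, D, C, E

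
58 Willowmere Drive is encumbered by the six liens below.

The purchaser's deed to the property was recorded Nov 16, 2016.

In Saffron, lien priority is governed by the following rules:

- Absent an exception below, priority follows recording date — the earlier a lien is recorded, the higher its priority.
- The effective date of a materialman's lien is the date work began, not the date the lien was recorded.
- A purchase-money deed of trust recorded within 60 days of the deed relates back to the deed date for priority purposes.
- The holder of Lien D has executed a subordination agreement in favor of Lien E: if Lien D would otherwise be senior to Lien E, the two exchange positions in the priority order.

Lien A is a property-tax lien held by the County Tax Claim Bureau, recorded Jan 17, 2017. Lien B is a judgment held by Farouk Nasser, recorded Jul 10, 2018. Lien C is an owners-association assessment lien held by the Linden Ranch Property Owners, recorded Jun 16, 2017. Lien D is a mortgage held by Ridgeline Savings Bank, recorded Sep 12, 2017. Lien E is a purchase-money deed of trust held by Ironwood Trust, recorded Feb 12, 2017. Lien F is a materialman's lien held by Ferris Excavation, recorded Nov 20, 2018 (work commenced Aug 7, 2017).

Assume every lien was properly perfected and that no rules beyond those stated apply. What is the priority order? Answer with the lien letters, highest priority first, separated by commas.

A, E, C, F, D, B

Effective dates: E was recorded 88 days after the deed, outside the 60-day window, so it keeps its recording date; F's effective date is Aug 7, 2017, when work began.
By effective date, earliest first: A (Jan 17, 2017), E (Feb 12, 2017), C (Jun 16, 2017), F (Aug 7, 2017), D (Sep 12, 2017), B (Jul 10, 2018).
D is already junior to E, so the subordination agreement changes nothing.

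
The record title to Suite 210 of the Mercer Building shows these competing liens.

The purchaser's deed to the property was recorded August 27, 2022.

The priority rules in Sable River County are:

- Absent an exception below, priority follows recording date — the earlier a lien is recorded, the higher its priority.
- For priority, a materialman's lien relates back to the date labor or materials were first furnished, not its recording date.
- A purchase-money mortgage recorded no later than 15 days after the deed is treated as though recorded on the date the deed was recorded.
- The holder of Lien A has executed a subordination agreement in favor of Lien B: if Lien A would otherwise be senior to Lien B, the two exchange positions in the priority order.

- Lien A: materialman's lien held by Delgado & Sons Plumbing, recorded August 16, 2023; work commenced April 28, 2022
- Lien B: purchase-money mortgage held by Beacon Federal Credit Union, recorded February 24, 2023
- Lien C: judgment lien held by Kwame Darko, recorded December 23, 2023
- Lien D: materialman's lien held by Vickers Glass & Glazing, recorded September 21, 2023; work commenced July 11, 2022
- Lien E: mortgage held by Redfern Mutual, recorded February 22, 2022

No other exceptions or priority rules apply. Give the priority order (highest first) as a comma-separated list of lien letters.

Effective dates after the stated exceptions: A is treated as recorded April 28, 2022, the work-commencement date; B missed the 15-day window (181 days after the deed), so its recording date stands; D relates back to July 11, 2022 (work commenced).
By effective date, earliest first: E (February 22, 2022), A (April 28, 2022), D (July 11, 2022), B (February 24, 2023), C (December 23, 2023).
The subordination applies — A was senior to B — so A and B swap.

E, B, D, A, C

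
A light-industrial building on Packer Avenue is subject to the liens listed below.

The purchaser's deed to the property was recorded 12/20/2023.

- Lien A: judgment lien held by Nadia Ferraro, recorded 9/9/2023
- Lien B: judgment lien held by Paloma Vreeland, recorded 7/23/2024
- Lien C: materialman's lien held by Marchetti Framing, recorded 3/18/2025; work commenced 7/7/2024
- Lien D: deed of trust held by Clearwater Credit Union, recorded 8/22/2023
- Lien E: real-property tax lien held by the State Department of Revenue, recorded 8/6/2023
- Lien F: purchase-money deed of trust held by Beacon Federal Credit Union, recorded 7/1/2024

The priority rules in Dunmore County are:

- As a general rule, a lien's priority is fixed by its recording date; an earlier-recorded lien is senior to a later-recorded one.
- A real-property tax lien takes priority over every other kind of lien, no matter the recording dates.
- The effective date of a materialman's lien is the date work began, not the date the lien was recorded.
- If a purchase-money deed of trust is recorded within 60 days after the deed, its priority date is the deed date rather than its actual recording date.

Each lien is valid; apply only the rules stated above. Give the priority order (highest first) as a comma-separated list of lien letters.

First, effective dates: C's effective date is 7/7/2024, when work began; F was recorded 194 days after the deed, outside the 60-day window, so it keeps its recording date.
E, as a real-property tax lien, has superpriority and ranks first.
The other liens, earliest effective date first: D (8/22/2023), A (9/9/2023), F (7/1/2024), C (7/7/2024), B (7/23/2024).

E, D, A, F, C, B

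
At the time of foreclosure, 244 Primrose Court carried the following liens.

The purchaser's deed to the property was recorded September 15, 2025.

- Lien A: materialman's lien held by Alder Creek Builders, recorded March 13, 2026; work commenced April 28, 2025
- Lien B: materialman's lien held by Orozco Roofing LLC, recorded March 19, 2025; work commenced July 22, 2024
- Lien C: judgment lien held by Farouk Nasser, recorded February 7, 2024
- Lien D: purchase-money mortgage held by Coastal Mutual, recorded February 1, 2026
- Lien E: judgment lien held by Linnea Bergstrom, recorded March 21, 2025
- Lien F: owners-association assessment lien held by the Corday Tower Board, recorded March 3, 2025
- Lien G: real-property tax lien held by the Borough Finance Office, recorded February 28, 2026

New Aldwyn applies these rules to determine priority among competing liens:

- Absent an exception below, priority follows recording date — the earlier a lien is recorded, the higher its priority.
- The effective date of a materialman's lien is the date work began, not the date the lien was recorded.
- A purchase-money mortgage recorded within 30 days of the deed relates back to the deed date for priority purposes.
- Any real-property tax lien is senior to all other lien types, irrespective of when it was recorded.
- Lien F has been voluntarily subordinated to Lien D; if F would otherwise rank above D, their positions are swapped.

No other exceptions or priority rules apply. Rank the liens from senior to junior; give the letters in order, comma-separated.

G, C, B, D, E, A, F

Adjusting effective dates: A is treated as recorded April 28, 2025, the work-commencement date; B is treated as recorded July 22, 2024, the work-commencement date; D was recorded 139 days after the deed — beyond 30 days — so no relation-back applies.
As a real-property tax lien, G is senior to every other lien.
Ordering the rest by effective date: C (February 7, 2024), B (July 22, 2024), F (March 3, 2025), E (March 21, 2025), A (April 28, 2025), D (February 1, 2026).
The subordination applies — F was senior to D — so F and D swap.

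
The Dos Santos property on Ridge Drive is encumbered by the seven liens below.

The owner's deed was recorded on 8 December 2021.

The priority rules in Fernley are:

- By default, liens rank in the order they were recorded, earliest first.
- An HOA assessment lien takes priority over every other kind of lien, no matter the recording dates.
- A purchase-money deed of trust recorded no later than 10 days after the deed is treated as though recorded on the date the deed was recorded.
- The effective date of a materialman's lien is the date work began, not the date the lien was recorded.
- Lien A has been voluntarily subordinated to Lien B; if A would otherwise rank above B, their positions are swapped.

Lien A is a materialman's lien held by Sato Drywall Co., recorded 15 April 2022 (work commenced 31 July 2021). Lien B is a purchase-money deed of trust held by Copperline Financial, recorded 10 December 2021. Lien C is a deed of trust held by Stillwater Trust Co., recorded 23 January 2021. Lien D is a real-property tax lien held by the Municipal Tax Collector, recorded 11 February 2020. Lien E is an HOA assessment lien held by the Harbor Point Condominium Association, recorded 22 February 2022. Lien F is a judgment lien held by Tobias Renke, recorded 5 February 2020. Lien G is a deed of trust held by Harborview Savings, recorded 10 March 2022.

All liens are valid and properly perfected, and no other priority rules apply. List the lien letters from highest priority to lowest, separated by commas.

E, F, D, C, B, A, G

Effective dates: A is treated as recorded 31 July 2021, the work-commencement date; B relates back to the deed date 8 December 2021.
As an HOA assessment lien, E is senior to every other lien.
Remaining liens by effective date: F (5 February 2020), D (11 February 2020), C (23 January 2021), A (31 July 2021), B (8 December 2021), G (10 March 2022).
Because A would otherwise rank above B, the subordination swaps them.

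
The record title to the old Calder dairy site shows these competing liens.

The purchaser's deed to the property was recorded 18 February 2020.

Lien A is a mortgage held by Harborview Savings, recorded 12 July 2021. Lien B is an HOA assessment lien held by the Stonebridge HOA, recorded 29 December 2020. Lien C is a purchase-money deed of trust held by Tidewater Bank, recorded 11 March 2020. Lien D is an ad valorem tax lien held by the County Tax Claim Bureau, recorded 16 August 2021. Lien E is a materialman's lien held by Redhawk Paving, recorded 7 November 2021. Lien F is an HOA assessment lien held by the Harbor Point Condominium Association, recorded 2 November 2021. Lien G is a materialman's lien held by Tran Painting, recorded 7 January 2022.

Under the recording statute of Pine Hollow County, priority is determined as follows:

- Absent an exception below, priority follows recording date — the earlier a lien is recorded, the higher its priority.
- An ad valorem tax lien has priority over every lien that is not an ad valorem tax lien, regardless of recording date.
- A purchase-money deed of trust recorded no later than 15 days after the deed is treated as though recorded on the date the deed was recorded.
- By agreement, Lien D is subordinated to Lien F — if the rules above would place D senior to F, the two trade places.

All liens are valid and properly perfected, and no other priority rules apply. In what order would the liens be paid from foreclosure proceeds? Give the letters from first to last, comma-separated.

First, effective dates: C was recorded 22 days after the deed — beyond 15 days — so no relation-back applies.
D is an ad valorem tax lien and takes priority over every other lien.
Ordering the rest by effective date: C (11 March 2020), B (29 December 2020), A (12 July 2021), F (2 November 2021), E (7 November 2021), G (7 January 2022).
D is senior to F before the subordination, so the two trade places.

F, C, B, A, D, E, G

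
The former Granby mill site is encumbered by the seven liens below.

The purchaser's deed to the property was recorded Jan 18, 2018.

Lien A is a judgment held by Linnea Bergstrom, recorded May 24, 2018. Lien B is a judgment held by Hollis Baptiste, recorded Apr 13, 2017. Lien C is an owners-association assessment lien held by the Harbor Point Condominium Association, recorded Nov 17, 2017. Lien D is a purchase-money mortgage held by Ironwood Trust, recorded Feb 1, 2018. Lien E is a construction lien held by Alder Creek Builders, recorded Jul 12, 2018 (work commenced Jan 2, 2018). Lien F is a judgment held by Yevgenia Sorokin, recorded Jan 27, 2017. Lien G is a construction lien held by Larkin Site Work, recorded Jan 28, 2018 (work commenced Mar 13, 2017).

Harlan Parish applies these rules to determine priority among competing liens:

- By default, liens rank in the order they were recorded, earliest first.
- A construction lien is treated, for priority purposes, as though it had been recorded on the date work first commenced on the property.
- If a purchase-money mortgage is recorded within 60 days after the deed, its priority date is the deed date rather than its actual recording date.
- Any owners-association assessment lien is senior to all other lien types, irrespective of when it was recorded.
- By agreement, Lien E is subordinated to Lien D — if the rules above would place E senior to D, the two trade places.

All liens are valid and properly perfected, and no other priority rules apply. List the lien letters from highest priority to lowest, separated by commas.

C, F, G, B, D, E, A

Effective dates: D's effective date is the deed date, Jan 18, 2018; E's effective date is Jan 2, 2018, when work began; G's effective date is Mar 13, 2017, when work began.
C is an owners-association assessment lien, so it outranks all other liens regardless of date.
Among the remaining liens, by effective date: F (Jan 27, 2017), G (Mar 13, 2017), B (Apr 13, 2017), E (Jan 2, 2018), D (Jan 18, 2018), A (May 24, 2018).
The subordination applies — E was senior to D — so E and D swap.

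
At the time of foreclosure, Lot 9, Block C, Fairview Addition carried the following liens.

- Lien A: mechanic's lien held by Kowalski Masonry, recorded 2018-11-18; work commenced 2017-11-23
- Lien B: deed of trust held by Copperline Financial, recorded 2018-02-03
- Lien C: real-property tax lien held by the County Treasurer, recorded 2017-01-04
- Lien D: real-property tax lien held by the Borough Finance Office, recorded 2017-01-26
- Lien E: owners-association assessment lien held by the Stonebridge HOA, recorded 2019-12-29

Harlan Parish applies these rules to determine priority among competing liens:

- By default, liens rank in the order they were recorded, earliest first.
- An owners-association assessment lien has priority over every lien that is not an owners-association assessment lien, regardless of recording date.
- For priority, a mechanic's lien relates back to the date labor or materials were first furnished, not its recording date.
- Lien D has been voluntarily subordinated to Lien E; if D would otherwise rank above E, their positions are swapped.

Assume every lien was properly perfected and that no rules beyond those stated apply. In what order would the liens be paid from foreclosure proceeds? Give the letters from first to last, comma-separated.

Effective dates: A's effective date is 2017-11-23, when work began.
E is an owners-association assessment lien and takes priority over every other lien.
The other liens, earliest effective date first: C (2017-01-04), D (2017-01-26), A (2017-11-23), B (2018-02-03).
D is already junior to E, so the subordination agreement changes nothing.

E, C, D, A, B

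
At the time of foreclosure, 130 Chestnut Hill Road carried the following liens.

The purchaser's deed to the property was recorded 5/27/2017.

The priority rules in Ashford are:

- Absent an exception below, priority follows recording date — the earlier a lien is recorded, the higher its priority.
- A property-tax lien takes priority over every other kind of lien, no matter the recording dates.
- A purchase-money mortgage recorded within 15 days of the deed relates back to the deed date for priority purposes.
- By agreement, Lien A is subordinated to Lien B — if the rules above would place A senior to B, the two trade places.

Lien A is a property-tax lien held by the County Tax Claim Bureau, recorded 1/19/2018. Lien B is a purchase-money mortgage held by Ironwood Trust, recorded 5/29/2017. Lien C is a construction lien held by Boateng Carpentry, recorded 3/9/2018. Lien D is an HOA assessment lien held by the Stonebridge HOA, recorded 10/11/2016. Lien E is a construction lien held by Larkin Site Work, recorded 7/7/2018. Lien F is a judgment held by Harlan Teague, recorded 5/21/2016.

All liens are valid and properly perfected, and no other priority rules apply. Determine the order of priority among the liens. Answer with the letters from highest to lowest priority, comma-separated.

Effective dates: B relates back to the deed date 5/27/2017.
A is a property-tax lien and takes priority over every other lien.
Remaining liens by effective date: F (5/21/2016), D (10/11/2016), B (5/27/2017), C (3/9/2018), E (7/7/2018).
Because A would otherwise rank above B, the subordination swaps them.

B, F, D, A, C, E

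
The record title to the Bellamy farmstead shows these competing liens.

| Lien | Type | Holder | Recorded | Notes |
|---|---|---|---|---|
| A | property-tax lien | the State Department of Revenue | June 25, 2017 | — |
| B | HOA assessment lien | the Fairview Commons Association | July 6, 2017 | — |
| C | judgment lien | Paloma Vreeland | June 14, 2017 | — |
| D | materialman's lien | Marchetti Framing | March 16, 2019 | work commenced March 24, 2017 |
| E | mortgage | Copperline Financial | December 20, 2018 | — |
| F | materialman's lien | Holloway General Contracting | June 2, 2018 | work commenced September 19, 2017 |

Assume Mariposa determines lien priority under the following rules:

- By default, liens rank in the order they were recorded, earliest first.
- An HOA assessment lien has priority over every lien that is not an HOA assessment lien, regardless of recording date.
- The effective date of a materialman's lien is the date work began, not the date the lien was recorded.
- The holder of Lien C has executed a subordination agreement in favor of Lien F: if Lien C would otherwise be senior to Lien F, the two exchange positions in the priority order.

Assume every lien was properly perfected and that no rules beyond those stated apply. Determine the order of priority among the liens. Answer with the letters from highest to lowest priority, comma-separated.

Adjusting effective dates: D's effective date is March 24, 2017, when work began; F relates back to September 19, 2017 (work commenced).
B is an HOA assessment lien and takes priority over every other lien.
Remaining liens by effective date: D (March 24, 2017), C (June 14, 2017), A (June 25, 2017), F (September 19, 2017), E (December 20, 2018).
The subordination applies — C was senior to F — so C and F swap.

B, D, F, A, C, E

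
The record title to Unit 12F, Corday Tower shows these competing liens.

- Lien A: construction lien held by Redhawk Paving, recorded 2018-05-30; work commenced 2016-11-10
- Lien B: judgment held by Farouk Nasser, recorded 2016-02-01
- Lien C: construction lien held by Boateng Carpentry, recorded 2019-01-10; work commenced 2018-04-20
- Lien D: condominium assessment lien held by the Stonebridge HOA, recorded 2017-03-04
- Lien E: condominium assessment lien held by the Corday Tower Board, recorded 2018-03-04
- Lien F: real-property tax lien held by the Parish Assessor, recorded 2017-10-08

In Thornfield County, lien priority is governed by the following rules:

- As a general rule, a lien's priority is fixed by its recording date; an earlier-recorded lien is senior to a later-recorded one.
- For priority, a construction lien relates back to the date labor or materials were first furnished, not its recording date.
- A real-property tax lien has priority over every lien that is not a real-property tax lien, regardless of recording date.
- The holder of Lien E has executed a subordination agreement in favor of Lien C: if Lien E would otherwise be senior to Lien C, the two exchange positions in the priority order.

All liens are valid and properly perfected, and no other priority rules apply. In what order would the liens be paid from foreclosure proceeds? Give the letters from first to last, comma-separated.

F, B, A, D, C, E

Effective dates: A relates back to 2016-11-10 (work commenced); C's effective date is 2018-04-20, when work began.
F, as a real-property tax lien, has superpriority and ranks first.
Among the remaining liens, by effective date: B (2016-02-01), A (2016-11-10), D (2017-03-04), E (2018-03-04), C (2018-04-20).
The subordination applies — E was senior to C — so E and C swap.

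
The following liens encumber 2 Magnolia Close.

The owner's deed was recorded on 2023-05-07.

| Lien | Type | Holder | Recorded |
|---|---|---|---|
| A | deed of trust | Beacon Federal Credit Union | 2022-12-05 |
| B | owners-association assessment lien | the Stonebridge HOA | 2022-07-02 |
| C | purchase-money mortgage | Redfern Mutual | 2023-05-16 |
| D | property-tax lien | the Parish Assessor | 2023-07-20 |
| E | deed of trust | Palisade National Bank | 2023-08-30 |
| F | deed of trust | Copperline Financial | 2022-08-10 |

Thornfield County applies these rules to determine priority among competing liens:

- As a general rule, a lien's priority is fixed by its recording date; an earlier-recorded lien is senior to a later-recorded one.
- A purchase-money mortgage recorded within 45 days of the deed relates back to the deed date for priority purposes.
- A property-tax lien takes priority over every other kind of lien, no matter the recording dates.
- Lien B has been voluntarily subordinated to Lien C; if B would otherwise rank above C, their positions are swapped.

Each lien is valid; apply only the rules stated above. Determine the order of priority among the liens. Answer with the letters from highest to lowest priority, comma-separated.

D, C, F, A, B, E

Effective dates: C was recorded within the 45-day window, so its effective date is the deed date 2023-05-07.
D is a property-tax lien and takes priority over every other lien.
Among the remaining liens, by effective date: B (2022-07-02), F (2022-08-10), A (2022-12-05), C (2023-05-07), E (2023-08-30).
Because B would otherwise rank above C, the subordination swaps them.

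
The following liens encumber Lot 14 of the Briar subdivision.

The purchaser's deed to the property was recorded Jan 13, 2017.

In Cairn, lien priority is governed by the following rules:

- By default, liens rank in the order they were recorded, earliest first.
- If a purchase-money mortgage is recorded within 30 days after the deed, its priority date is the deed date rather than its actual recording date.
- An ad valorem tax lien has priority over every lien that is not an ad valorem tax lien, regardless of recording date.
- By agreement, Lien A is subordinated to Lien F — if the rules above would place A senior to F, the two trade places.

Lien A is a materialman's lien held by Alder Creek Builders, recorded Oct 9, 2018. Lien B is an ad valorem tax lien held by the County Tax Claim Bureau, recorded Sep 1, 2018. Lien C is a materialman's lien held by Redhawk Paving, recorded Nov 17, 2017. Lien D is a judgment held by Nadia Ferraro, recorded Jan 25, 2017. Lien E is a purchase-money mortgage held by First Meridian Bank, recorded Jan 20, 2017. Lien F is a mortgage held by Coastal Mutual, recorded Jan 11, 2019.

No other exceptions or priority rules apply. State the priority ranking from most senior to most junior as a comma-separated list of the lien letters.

First, effective dates: E was recorded within the 30-day window, so its effective date is the deed date Jan 13, 2017.
As an ad valorem tax lien, B is senior to every other lien.
Ordering the rest by effective date: E (Jan 13, 2017), D (Jan 25, 2017), C (Nov 17, 2017), A (Oct 9, 2018), F (Jan 11, 2019).
Because A would otherwise rank above F, the subordination swaps them.

B, E, D, C, F, A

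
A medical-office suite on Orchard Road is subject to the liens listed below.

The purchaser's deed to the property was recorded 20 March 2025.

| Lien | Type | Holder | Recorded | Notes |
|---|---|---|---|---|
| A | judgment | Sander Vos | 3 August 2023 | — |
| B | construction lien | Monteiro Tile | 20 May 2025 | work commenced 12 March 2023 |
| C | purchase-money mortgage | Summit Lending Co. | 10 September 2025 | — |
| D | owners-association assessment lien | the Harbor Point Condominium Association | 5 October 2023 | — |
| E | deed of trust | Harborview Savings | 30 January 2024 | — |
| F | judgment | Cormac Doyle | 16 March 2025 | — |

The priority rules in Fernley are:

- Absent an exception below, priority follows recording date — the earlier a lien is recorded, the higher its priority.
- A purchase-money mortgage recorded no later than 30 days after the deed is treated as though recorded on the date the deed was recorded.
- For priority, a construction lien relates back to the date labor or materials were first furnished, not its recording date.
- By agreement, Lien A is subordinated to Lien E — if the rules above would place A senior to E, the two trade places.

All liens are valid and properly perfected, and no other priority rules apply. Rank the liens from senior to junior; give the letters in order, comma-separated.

B, E, D, A, F, C

Effective dates after the stated exceptions: B is treated as recorded 12 March 2023, the work-commencement date; C was recorded 174 days after the deed — beyond 30 days — so no relation-back applies.
Ordering by effective date: B (12 March 2023), A (3 August 2023), D (5 October 2023), E (30 January 2024), F (16 March 2025), C (10 September 2025).
A would otherwise be senior to E, so under the subordination agreement A and E exchange positions.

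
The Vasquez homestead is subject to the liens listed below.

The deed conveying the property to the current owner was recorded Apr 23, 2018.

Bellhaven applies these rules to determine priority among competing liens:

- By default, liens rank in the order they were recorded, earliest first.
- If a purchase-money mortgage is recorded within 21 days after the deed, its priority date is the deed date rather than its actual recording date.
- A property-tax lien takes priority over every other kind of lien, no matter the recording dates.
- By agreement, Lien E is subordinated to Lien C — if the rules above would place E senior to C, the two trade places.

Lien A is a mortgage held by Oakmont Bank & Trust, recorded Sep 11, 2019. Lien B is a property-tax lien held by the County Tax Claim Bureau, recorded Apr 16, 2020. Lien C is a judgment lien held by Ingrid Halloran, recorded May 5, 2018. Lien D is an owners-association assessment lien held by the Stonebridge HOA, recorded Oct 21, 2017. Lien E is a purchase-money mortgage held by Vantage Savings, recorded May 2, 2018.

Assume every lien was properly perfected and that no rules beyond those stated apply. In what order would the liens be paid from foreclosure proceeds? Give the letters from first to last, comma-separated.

Effective dates: E relates back to the deed date Apr 23, 2018.
B, as a property-tax lien, has superpriority and ranks first.
Ordering the rest by effective date: D (Oct 21, 2017), E (Apr 23, 2018), C (May 5, 2018), A (Sep 11, 2019).
Because E would otherwise rank above C, the subordination swaps them.

B, D, C, E, A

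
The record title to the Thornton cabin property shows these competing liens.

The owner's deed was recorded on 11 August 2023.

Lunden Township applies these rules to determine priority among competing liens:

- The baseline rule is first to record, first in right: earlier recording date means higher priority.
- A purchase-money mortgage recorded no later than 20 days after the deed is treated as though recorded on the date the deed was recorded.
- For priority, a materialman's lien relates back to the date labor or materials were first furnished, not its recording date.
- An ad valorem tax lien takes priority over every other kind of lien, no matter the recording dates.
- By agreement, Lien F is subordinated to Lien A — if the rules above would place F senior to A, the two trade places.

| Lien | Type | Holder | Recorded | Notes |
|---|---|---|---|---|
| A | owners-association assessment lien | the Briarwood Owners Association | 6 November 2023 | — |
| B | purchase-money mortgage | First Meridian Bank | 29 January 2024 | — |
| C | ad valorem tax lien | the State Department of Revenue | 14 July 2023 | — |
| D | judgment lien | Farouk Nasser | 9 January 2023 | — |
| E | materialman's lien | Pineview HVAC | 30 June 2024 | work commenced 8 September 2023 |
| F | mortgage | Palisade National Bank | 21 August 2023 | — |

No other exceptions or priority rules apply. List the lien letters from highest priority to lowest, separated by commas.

Adjusting effective dates: B was recorded 171 days after the deed — beyond 20 days — so no relation-back applies; E is treated as recorded 8 September 2023, the work-commencement date.
C, as an ad valorem tax lien, has superpriority and ranks first.
Among the remaining liens, by effective date: D (9 January 2023), F (21 August 2023), E (8 September 2023), A (6 November 2023), B (29 January 2024).
The subordination applies — F was senior to A — so F and A swap.

C, D, A, E, F, B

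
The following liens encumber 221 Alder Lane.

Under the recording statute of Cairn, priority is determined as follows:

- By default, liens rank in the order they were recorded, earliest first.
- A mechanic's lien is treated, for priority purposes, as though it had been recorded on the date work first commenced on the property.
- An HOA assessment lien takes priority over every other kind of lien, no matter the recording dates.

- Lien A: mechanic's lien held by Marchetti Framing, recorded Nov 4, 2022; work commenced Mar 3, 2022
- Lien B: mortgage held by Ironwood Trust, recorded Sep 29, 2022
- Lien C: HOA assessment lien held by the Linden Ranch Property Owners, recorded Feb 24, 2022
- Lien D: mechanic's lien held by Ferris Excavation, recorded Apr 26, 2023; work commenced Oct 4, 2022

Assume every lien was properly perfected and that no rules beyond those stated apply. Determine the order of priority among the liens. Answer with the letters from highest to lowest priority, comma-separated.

C, A, B, D

Effective dates: A is treated as recorded Mar 3, 2022, the work-commencement date; D's effective date is Oct 4, 2022, when work began.
C is an HOA assessment lien, so it outranks all other liens regardless of date.
The other liens, earliest effective date first: A (Mar 3, 2022), B (Sep 29, 2022), D (Oct 4, 2022).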